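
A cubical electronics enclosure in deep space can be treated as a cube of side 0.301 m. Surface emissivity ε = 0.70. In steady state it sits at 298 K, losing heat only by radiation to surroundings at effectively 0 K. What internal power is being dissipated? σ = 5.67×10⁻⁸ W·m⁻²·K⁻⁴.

P ≈ 170 W

Steady state: P = εσA T⁴.
A = 6L² = 0.5436 m²; T⁴ = (298)⁴ = 7.886×10⁹ K⁴.
P = 0.70 × 5.67×10⁻⁸ × 0.5436 × 7.886×10⁹.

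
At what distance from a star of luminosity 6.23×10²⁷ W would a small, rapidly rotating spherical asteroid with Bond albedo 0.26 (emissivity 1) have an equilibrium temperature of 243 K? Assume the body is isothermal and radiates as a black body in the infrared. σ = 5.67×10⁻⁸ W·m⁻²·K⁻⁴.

d ≈ 6.81×10¹¹ m

For an isothermal black-emitting sphere, (1−a)S·πr² = σ·4πr²·T⁴ ⇒ S = 4σT⁴/(1−a).
S = 4·5.67×10⁻⁸·(243)⁴/0.740 = 1069 W/m².
Flux falls as S = L/(4πd²), so d = √(L/(4πS)) = √(6.23×10²⁷/(4π·1069)).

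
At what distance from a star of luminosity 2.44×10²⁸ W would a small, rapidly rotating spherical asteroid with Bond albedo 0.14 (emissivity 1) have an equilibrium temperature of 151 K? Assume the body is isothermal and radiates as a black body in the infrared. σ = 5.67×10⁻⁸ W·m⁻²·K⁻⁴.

d ≈ 3.76×10¹² m

For an isothermal black-emitting sphere, (1−a)S·πr² = σ·4πr²·T⁴ ⇒ S = 4σT⁴/(1−a).
S = 4·5.67×10⁻⁸·(151)⁴/0.860 = 137.1 W/m².
Flux falls as S = L/(4πd²), so d = √(L/(4πS)) = √(2.44×10²⁸/(4π·137.1)).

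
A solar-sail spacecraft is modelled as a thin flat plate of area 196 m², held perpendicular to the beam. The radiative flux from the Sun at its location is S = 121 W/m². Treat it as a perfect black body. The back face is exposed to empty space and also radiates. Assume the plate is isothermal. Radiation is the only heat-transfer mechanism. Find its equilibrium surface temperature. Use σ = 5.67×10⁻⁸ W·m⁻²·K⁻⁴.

T ≈ 181 K

At equilibrium, absorbed power = emitted power.
Absorbing cross-section = A = 196.0 m²; emitting surface = 2A = 392.0 m² (ratio 2).
S·A_cross = εσ·A_surf·T⁴  ⇒  T⁴ = S/(2σ).
T⁴ = 1.00·121/(2·5.67×10⁻⁸) = 1.067×10⁹ K⁴.
T = (1.067×10⁹)^(1/4).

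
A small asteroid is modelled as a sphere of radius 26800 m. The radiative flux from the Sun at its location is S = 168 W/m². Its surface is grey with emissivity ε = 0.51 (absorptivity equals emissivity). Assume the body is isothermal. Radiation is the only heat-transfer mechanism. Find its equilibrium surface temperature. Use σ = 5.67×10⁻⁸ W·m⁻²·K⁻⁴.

At equilibrium, absorbed power = emitted power.
Absorbing cross-section = πr² = 2.256×10⁹ m²; emitting surface = 4πr² = 9.026×10⁹ m² (ratio 4).
εS·A_cross = εσ·A_surf·T⁴  ⇒  T⁴ = S/(4σ)   (ε cancels).
T⁴ = 168/(4·5.67×10⁻⁸) = 7.407×10⁸ K⁴.
T = (7.407×10⁸)^(1/4).

T ≈ 165 K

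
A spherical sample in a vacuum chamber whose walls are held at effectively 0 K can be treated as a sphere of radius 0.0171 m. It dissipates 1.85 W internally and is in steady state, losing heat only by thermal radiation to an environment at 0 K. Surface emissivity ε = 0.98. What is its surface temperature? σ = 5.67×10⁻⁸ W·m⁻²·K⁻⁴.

T ≈ 309 K

Steady state: internal power = radiated power, P = εσA T⁴.
Radiating area A = 4πr² = 0.003675 m².
T⁴ = P/(εσA) = 1.85/(0.98·5.67×10⁻⁸·0.003675) = 9.061×10⁹ K⁴.
T = (9.061×10⁹)^(1/4).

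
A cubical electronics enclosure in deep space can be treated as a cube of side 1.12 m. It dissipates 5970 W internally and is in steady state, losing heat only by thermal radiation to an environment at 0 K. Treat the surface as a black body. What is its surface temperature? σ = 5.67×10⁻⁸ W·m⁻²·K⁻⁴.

T ≈ 344 K

Steady state: internal power = radiated power, P = εσA T⁴.
Radiating area A = 6L² = 7.526 m².
T⁴ = P/(εσA) = 5970/(1.0·5.67×10⁻⁸·7.526) = 1.399×10¹⁰ K⁴.
T = (1.399×10¹⁰)^(1/4).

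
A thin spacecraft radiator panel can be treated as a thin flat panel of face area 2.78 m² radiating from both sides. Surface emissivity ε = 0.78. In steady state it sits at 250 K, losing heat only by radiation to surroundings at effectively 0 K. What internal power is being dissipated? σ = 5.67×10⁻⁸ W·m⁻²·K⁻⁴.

Steady state: P = εσA T⁴.
A = 2·2.78 = 5.560 m²; T⁴ = (250)⁴ = 3.906×10⁹ K⁴.
P = 0.78 × 5.67×10⁻⁸ × 5.560 × 3.906×10⁹.

P ≈ 961 W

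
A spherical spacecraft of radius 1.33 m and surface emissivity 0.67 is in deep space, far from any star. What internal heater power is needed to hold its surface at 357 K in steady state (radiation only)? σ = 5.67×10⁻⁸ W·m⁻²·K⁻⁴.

P = εσ·4πr²·T⁴.
4πr² = 22.23 m²; T⁴ = 1.624×10¹⁰ K⁴.
P = 0.67·5.67×10⁻⁸·22.23·1.624×10¹⁰.

P ≈ 13700 W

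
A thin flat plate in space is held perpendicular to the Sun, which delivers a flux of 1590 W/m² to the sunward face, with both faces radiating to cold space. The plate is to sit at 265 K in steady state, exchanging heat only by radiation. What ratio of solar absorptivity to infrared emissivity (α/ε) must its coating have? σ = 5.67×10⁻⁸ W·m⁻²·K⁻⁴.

α/ε ≈ 0.352

Balance: αS·A = εσ·2A·T⁴ ⇒ α/ε = 2σT⁴/S.
α/ε = 2·5.67×10⁻⁸·(265)⁴/1590 = 2·5.67×10⁻⁸·4.932×10⁹/1590.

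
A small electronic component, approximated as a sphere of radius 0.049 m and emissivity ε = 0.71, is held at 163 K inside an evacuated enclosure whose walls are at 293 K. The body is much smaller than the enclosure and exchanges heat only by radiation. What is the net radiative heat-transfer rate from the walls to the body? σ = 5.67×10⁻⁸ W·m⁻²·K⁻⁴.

P_net ≈ 8.09 W

For a small grey body in a large enclosure: P_net = εσA(T_body⁴ − T_wall⁴).
A = 4πr² = 0.03017 m²; T_body⁴ − T_wall⁴ = 7.059×10⁸ − 7.370×10⁹ = -6.664×10⁹ K⁴.
|P_net| = 0.71·5.67×10⁻⁸·0.03017·6.664×10⁹.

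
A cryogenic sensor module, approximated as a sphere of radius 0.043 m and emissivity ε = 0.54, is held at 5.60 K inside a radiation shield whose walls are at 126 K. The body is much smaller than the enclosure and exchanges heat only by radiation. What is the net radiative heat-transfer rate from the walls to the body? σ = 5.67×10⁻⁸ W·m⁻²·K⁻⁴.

P_net ≈ 0.179 W

For a small grey body in a large enclosure: P_net = εσA(T_body⁴ − T_wall⁴).
A = 4πr² = 0.02324 m²; T_body⁴ − T_wall⁴ = 983.4 − 2.520×10⁸ = -2.520×10⁸ K⁴.
|P_net| = 0.54·5.67×10⁻⁸·0.02324·2.520×10⁸.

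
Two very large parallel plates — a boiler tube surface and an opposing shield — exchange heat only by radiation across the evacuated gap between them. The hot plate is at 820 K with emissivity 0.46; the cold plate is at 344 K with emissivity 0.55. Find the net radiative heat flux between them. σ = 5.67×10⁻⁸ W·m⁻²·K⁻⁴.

q ≈ 8300 W/m²

For two infinite grey parallel plates, q = σ(T₁⁴ − T₂⁴)/(1/ε₁ + 1/ε₂ − 1).
T₁⁴ − T₂⁴ = 4.521×10¹¹ − 1.400×10¹⁰ = 4.381×10¹¹ K⁴.
1/ε₁ + 1/ε₂ − 1 = 2.174 + 1.818 − 1 = 2.992.
q = 5.67×10⁻⁸ × 4.381×10¹¹ / 2.992.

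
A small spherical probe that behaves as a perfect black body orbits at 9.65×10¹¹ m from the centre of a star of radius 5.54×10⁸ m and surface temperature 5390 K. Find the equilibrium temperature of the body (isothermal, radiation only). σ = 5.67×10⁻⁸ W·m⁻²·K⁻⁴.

T ≈ 91.3 K

The star's surface emits σT_*⁴; at distance d the flux is S = σT_*⁴(R_*/d)².
S = 5.67×10⁻⁸·(5390)⁴·(5.54×10⁸/9.65×10¹¹)² = 15.77 W/m².
For an isothermal sphere T⁴ = (1−a)S/(4σ) = 6.954×10⁷ K⁴.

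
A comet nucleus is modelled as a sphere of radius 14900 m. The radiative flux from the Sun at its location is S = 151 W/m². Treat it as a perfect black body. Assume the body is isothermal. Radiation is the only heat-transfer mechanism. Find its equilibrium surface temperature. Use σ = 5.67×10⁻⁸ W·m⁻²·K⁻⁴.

At equilibrium, absorbed power = emitted power.
Absorbing cross-section = πr² = 6.975×10⁸ m²; emitting surface = 4πr² = 2.790×10⁹ m² (ratio 4).
S·A_cross = εσ·A_surf·T⁴  ⇒  T⁴ = S/(4σ).
T⁴ = 1.00·151/(4·5.67×10⁻⁸) = 6.658×10⁸ K⁴.
T = (6.658×10⁸)^(1/4).

T ≈ 161 K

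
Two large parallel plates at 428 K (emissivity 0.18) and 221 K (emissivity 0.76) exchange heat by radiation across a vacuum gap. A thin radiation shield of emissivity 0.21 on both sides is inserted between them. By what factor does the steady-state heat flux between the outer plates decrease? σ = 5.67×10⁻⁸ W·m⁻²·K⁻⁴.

Without shield: q₀ = σΔ(T⁴)/(1/ε₁+1/ε₂−1) with denominator 5.871.
With shield the two gaps are in series; the resistances add: (1/ε₁+1/ε_s−1)+(1/ε_s+1/ε₂−1) = 9.317+5.078 = 14.40.
Heat-flux ratio q₀/q = 14.40/5.871.

factor ≈ 2.45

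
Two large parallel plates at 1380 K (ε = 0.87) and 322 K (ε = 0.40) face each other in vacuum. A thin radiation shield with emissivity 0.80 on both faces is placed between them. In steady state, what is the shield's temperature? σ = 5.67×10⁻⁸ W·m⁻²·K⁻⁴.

T_s ≈ 1250 K

In steady state the net flux on the hot side equals that on the cold side.
σ(T₁⁴−T_s⁴)/D₁ = σ(T_s⁴−T₂⁴)/D₂, with D₁ = 1/ε₁+1/ε_s−1 = 1.399, D₂ = 1/ε_s+1/ε₂−1 = 2.750.
Solve for T_s⁴: T_s⁴ = (D₂·T₁⁴ + D₁·T₂⁴)/(D₁+D₂) = 2.407×10¹² K⁴.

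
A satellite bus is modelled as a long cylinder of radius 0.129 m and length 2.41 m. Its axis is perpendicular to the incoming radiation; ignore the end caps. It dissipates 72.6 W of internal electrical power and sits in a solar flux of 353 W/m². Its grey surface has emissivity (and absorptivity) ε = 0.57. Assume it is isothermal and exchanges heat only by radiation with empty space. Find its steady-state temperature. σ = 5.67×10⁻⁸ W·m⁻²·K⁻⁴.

At steady state, absorbed solar power + internal power = radiated power.
Absorbed: α·S·A_cross = 0.57·353·0.6218 = 125.1 W (cross-section 2rL).
Total input = 125.1 + 72.6 = 197.7 W.
Radiated: εσ·A_surf·T⁴ with A_surf = 2πrL = 1.953 m².
T⁴ = 197.7/(0.57·5.67×10⁻⁸·1.953) = 3.132×10⁹ K⁴.

T ≈ 237 K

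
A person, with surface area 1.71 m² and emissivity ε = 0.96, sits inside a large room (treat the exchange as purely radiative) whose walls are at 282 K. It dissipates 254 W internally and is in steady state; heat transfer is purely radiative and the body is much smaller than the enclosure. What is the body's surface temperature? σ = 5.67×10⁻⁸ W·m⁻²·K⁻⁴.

T ≈ 308 K

For a small grey body in a large enclosure, net radiated power = εσA(T⁴ − T_w⁴).
Steady state: P = εσA(T⁴ − T_w⁴) with A = 1.71 m².
T⁴ = P/(εσA) + T_w⁴ = 254/(0.96·5.67×10⁻⁸·1.710) + (282)⁴
    = 2.729×10⁹ + 6.324×10⁹ = 9.053×10⁹ K⁴.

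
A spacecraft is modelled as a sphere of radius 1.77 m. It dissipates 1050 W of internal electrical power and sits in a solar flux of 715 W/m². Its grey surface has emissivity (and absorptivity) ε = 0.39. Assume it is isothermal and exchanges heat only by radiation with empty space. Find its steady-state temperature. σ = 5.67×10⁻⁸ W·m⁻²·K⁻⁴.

At steady state, absorbed solar power + internal power = radiated power.
Absorbed: α·S·A_cross = 0.39·715·9.842 = 2745 W (cross-section πr²).
Total input = 2745 + 1050 = 3795 W.
Radiated: εσ·A_surf·T⁴ with A_surf = 4πr² = 39.37 m².
T⁴ = 3795/(0.39·5.67×10⁻⁸·39.37) = 4.359×10⁹ K⁴.

T ≈ 257 K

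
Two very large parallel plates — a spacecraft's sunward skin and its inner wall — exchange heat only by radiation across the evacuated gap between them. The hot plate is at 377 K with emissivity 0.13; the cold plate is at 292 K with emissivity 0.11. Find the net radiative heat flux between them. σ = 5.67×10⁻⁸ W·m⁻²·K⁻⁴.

q ≈ 46.5 W/m²

For two infinite grey parallel plates, q = σ(T₁⁴ − T₂⁴)/(1/ε₁ + 1/ε₂ − 1).
T₁⁴ − T₂⁴ = 2.020×10¹⁰ − 7.270×10⁹ = 1.293×10¹⁰ K⁴.
1/ε₁ + 1/ε₂ − 1 = 7.692 + 9.091 − 1 = 15.78.
q = 5.67×10⁻⁸ × 1.293×10¹⁰ / 15.78.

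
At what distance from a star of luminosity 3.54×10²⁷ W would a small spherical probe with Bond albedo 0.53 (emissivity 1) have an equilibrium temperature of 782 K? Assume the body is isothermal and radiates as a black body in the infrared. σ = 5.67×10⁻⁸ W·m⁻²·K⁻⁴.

For an isothermal black-emitting sphere, (1−a)S·πr² = σ·4πr²·T⁴ ⇒ S = 4σT⁴/(1−a).
S = 4·5.67×10⁻⁸·(782)⁴/0.470 = 1.805×10⁵ W/m².
Flux falls as S = L/(4πd²), so d = √(L/(4πS)) = √(3.54×10²⁷/(4π·1.805×10⁵)).

d ≈ 3.95×10¹⁰ m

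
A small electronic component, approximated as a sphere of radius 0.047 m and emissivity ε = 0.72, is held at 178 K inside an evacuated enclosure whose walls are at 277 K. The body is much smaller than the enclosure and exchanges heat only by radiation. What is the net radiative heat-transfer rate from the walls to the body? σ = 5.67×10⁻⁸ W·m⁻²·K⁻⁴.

P_net ≈ 5.53 W

For a small grey body in a large enclosure: P_net = εσA(T_body⁴ − T_wall⁴).
A = 4πr² = 0.02776 m²; T_body⁴ − T_wall⁴ = 1.004×10⁹ − 5.887×10⁹ = -4.883×10⁹ K⁴.
|P_net| = 0.72·5.67×10⁻⁸·0.02776·4.883×10⁹.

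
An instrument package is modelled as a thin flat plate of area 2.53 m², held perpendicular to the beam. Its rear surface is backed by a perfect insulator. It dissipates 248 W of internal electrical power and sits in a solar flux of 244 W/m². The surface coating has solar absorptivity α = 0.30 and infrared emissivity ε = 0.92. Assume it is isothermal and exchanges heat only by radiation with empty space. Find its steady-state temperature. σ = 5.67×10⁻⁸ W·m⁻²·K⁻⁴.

T ≈ 239 K

At steady state, absorbed solar power + internal power = radiated power.
Absorbed: α·S·A_cross = 0.30·244·2.530 = 185.2 W (cross-section A).
Total input = 185.2 + 248 = 433.2 W.
Radiated: εσ·A_surf·T⁴ with A_surf = A = 2.530 m².
T⁴ = 433.2/(0.92·5.67×10⁻⁸·2.530) = 3.282×10⁹ K⁴.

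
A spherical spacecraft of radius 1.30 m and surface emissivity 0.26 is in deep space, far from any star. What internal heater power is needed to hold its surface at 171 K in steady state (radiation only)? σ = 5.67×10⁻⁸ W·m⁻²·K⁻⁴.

P = εσ·4πr²·T⁴.
4πr² = 21.24 m²; T⁴ = 8.550×10⁸ K⁴.
P = 0.26·5.67×10⁻⁸·21.24·8.550×10⁸.

P ≈ 268 W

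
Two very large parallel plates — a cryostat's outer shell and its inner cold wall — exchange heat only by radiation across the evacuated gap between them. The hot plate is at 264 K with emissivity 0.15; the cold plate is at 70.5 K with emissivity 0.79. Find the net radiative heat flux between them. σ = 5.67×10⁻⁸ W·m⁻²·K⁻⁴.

q ≈ 39.5 W/m²

For two infinite grey parallel plates, q = σ(T₁⁴ − T₂⁴)/(1/ε₁ + 1/ε₂ − 1).
T₁⁴ − T₂⁴ = 4.858×10⁹ − 2.470×10⁷ = 4.833×10⁹ K⁴.
1/ε₁ + 1/ε₂ − 1 = 6.667 + 1.266 − 1 = 6.932.
q = 5.67×10⁻⁸ × 4.833×10⁹ / 6.932.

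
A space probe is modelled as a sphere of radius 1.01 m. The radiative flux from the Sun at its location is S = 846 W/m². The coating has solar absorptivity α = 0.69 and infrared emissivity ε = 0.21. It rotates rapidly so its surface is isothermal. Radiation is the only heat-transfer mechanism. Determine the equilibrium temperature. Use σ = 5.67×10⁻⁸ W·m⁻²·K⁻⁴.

At equilibrium, absorbed power = emitted power.
Absorbing cross-section = πr² = 3.205 m²; emitting surface = 4πr² = 12.82 m² (ratio 4).
αS·A_cross = εσ·A_surf·T⁴  ⇒  T⁴ = αS/(ε·4σ).
T⁴ = 0.690·846/(0.21·4·5.67×10⁻⁸) = 1.226×10¹⁰ K⁴.
T = (1.226×10¹⁰)^(1/4).

T ≈ 333 K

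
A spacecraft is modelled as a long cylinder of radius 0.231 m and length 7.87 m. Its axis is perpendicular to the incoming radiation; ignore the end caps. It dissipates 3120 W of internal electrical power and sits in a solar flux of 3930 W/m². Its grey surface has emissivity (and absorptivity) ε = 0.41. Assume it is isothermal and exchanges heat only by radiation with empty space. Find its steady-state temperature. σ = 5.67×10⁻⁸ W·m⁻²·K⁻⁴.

At steady state, absorbed solar power + internal power = radiated power.
Absorbed: α·S·A_cross = 0.41·3930·3.636 = 5859 W (cross-section 2rL).
Total input = 5859 + 3120 = 8979 W.
Radiated: εσ·A_surf·T⁴ with A_surf = 2πrL = 11.42 m².
T⁴ = 8979/(0.41·5.67×10⁻⁸·11.42) = 3.381×10¹⁰ K⁴.

T ≈ 429 K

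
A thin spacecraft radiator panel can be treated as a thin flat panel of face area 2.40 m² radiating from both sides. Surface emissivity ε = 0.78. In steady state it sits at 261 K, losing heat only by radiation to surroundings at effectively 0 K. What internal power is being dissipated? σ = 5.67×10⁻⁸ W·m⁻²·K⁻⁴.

P ≈ 985 W

Steady state: P = εσA T⁴.
A = 2·2.40 = 4.800 m²; T⁴ = (261)⁴ = 4.640×10⁹ K⁴.
P = 0.78 × 5.67×10⁻⁸ × 4.800 × 4.640×10⁹.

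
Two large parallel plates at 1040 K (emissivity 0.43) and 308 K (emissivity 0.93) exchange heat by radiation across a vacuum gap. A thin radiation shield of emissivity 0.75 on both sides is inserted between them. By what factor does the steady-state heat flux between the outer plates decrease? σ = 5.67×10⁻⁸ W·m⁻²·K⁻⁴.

Without shield: q₀ = σΔ(T⁴)/(1/ε₁+1/ε₂−1) with denominator 2.401.
With shield the two gaps are in series; the resistances add: (1/ε₁+1/ε_s−1)+(1/ε_s+1/ε₂−1) = 2.659+1.409 = 4.068.
Heat-flux ratio q₀/q = 4.068/2.401.

factor ≈ 1.69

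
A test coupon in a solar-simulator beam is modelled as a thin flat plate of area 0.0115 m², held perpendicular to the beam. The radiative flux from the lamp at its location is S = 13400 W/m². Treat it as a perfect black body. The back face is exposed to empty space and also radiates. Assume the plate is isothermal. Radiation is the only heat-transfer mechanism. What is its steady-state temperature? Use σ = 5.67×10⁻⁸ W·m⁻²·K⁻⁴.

T ≈ 586 K

At equilibrium, absorbed power = emitted power.
Absorbing cross-section = A = 0.01150 m²; emitting surface = 2A = 0.02300 m² (ratio 2).
S·A_cross = εσ·A_surf·T⁴  ⇒  T⁴ = S/(2σ).
T⁴ = 1.00·13400/(2·5.67×10⁻⁸) = 1.182×10¹¹ K⁴.
T = (1.182×10¹¹)^(1/4).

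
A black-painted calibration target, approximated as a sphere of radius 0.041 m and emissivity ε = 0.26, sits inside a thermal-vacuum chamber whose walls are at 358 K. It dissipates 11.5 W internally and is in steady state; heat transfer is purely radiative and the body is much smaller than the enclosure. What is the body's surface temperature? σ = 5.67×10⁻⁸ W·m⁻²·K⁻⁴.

T ≈ 481 K

For a small grey body in a large enclosure, net radiated power = εσA(T⁴ − T_w⁴).
Steady state: P = εσA(T⁴ − T_w⁴) with A = 4πr² = 0.02112 m².
T⁴ = P/(εσA) + T_w⁴ = 11.5/(0.26·5.67×10⁻⁸·0.02112) + (358)⁴
    = 3.693×10¹⁰ + 1.643×10¹⁰ = 5.335×10¹⁰ K⁴.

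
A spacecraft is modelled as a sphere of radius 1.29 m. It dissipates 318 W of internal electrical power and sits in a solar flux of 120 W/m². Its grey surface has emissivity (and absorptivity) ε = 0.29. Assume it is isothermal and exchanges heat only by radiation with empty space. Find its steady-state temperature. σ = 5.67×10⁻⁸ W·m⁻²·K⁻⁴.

T ≈ 195 K

At steady state, absorbed solar power + internal power = radiated power.
Absorbed: α·S·A_cross = 0.29·120·5.228 = 181.9 W (cross-section πr²).
Total input = 181.9 + 318 = 499.9 W.
Radiated: εσ·A_surf·T⁴ with A_surf = 4πr² = 20.91 m².
T⁴ = 499.9/(0.29·5.67×10⁻⁸·20.91) = 1.454×10⁹ K⁴.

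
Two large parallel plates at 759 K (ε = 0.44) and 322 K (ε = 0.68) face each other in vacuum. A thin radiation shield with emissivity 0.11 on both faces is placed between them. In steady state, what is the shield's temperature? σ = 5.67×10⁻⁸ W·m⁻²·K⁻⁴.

In steady state the net flux on the hot side equals that on the cold side.
σ(T₁⁴−T_s⁴)/D₁ = σ(T_s⁴−T₂⁴)/D₂, with D₁ = 1/ε₁+1/ε_s−1 = 10.36, D₂ = 1/ε_s+1/ε₂−1 = 9.561.
Solve for T_s⁴: T_s⁴ = (D₂·T₁⁴ + D₁·T₂⁴)/(D₁+D₂) = 1.648×10¹¹ K⁴.

T_s ≈ 637 K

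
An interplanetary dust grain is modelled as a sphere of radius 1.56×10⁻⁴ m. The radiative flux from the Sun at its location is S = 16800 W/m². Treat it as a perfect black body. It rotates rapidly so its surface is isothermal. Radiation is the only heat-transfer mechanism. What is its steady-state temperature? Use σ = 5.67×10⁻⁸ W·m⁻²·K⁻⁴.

At equilibrium, absorbed power = emitted power.
Absorbing cross-section = πr² = 7.645×10⁻⁸ m²; emitting surface = 4πr² = 3.058×10⁻⁷ m² (ratio 4).
S·A_cross = εσ·A_surf·T⁴  ⇒  T⁴ = S/(4σ).
T⁴ = 1.00·16800/(4·5.67×10⁻⁸) = 7.407×10¹⁰ K⁴.
T = (7.407×10¹⁰)^(1/4).

T ≈ 522 K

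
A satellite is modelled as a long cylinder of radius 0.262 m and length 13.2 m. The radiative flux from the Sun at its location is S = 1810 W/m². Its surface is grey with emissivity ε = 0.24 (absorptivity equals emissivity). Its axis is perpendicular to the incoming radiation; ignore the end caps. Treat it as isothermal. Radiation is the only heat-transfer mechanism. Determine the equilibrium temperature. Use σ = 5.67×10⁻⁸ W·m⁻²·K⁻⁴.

T ≈ 317 K

At equilibrium, absorbed power = emitted power.
Absorbing cross-section = 2rL = 6.917 m²; emitting surface = 2πrL = 21.73 m² (ratio π).
εS·A_cross = εσ·A_surf·T⁴  ⇒  T⁴ = S/(πσ)   (ε cancels).
T⁴ = 1810/(π·5.67×10⁻⁸) = 1.016×10¹⁰ K⁴.
T = (1.016×10¹⁰)^(1/4).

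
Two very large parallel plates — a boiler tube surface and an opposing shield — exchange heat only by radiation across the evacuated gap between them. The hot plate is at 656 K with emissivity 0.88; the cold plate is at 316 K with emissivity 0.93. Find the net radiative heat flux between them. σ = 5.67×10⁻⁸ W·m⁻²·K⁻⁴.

q ≈ 8200 W/m²

For two infinite grey parallel plates, q = σ(T₁⁴ − T₂⁴)/(1/ε₁ + 1/ε₂ − 1).
T₁⁴ − T₂⁴ = 1.852×10¹¹ − 9.971×10⁹ = 1.752×10¹¹ K⁴.
1/ε₁ + 1/ε₂ − 1 = 1.136 + 1.075 − 1 = 1.212.
q = 5.67×10⁻⁸ × 1.752×10¹¹ / 1.212.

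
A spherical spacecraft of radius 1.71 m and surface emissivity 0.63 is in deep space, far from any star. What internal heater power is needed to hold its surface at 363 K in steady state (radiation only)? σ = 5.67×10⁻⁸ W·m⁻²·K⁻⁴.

P ≈ 22800 W

P = εσ·4πr²·T⁴.
4πr² = 36.75 m²; T⁴ = 1.736×10¹⁰ K⁴.
P = 0.63·5.67×10⁻⁸·36.75·1.736×10¹⁰.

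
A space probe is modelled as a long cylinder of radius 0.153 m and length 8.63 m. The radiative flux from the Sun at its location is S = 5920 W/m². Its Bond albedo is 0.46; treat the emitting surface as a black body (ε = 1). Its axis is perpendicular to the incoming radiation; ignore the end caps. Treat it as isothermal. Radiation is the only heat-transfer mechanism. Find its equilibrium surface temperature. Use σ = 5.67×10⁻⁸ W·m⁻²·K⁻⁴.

At equilibrium, absorbed power = emitted power.
Absorbing cross-section = 2rL = 2.641 m²; emitting surface = 2πrL = 8.296 m² (ratio π).
(1−a)S·A_cross = εσ·A_surf·T⁴  ⇒  T⁴ = (1−a)S/(πσ).
T⁴ = 0.540·5920/(π·5.67×10⁻⁸) = 1.795×10¹⁰ K⁴.
T = (1.795×10¹⁰)^(1/4).

T ≈ 366 K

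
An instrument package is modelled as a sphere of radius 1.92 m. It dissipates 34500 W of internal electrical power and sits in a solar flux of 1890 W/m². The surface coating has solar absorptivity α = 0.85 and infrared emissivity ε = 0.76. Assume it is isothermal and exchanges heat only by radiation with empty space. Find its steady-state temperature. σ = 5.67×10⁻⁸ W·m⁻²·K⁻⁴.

At steady state, absorbed solar power + internal power = radiated power.
Absorbed: α·S·A_cross = 0.85·1890·11.58 = 18610 W (cross-section πr²).
Total input = 18610 + 34500 = 53110 W.
Radiated: εσ·A_surf·T⁴ with A_surf = 4πr² = 46.32 m².
T⁴ = 53110/(0.76·5.67×10⁻⁸·46.32) = 2.660×10¹⁰ K⁴.

T ≈ 404 K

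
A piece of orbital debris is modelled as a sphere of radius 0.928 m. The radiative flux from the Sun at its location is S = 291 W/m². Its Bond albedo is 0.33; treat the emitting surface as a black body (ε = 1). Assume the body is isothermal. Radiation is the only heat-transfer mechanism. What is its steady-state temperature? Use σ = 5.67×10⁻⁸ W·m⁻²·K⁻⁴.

At equilibrium, absorbed power = emitted power.
Absorbing cross-section = πr² = 2.705 m²; emitting surface = 4πr² = 10.82 m² (ratio 4).
(1−a)S·A_cross = εσ·A_surf·T⁴  ⇒  T⁴ = (1−a)S/(4σ).
T⁴ = 0.670·291/(4·5.67×10⁻⁸) = 8.597×10⁸ K⁴.
T = (8.597×10⁸)^(1/4).

T ≈ 171 K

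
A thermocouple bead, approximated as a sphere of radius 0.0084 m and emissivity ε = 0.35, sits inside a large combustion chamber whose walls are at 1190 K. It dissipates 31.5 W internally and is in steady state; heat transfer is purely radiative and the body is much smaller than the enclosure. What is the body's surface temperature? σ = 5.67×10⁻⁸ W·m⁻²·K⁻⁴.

T ≈ 1400 K

For a small grey body in a large enclosure, net radiated power = εσA(T⁴ − T_w⁴).
Steady state: P = εσA(T⁴ − T_w⁴) with A = 4πr² = 8.867×10⁻⁴ m².
T⁴ = P/(εσA) + T_w⁴ = 31.5/(0.35·5.67×10⁻⁸·8.867×10⁻⁴) + (1190)⁴
    = 1.790×10¹² + 2.005×10¹² = 3.795×10¹² K⁴.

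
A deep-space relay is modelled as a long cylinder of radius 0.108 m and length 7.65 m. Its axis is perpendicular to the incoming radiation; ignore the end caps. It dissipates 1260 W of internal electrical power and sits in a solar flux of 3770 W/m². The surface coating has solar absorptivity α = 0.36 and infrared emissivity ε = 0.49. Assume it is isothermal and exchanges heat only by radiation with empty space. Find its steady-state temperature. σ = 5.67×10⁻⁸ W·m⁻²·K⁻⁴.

T ≈ 395 K

At steady state, absorbed solar power + internal power = radiated power.
Absorbed: α·S·A_cross = 0.36·3770·1.652 = 2243 W (cross-section 2rL).
Total input = 2243 + 1260 = 3503 W.
Radiated: εσ·A_surf·T⁴ with A_surf = 2πrL = 5.191 m².
T⁴ = 3503/(0.49·5.67×10⁻⁸·5.191) = 2.429×10¹⁰ K⁴.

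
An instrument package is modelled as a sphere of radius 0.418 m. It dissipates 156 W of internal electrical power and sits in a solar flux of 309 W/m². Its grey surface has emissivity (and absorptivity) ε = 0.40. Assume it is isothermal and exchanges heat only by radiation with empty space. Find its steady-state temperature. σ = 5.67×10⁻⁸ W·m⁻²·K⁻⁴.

T ≈ 259 K

At steady state, absorbed solar power + internal power = radiated power.
Absorbed: α·S·A_cross = 0.40·309·0.5489 = 67.85 W (cross-section πr²).
Total input = 67.85 + 156 = 223.8 W.
Radiated: εσ·A_surf·T⁴ with A_surf = 4πr² = 2.196 m².
T⁴ = 223.8/(0.40·5.67×10⁻⁸·2.196) = 4.495×10⁹ K⁴.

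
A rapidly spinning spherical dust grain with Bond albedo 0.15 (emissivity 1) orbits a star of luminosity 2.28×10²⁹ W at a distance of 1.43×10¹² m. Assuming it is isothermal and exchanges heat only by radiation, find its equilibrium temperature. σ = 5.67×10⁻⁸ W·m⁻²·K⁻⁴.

First find the stellar flux at distance d: S = L/(4πd²) = 2.28×10²⁹/(4π·(1.43×10¹²)²) = 8873 W/m².
For an isothermal sphere, absorbed (1−a)S·πr² = emitted σ·4πr²·T⁴, so T⁴ = (1−a)S/(4σ).
T⁴ = 0.850·8873/(4·5.67×10⁻⁸) = 3.325×10¹⁰ K⁴.

T ≈ 427 K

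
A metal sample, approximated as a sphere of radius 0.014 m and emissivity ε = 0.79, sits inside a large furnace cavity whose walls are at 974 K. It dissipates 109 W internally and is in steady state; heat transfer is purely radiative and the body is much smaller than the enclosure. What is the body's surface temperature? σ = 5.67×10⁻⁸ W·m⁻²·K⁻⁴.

For a small grey body in a large enclosure, net radiated power = εσA(T⁴ − T_w⁴).
Steady state: P = εσA(T⁴ − T_w⁴) with A = 4πr² = 0.002463 m².
T⁴ = P/(εσA) + T_w⁴ = 109/(0.79·5.67×10⁻⁸·0.002463) + (974)⁴
    = 9.880×10¹¹ + 9.000×10¹¹ = 1.888×10¹² K⁴.

T ≈ 1170 K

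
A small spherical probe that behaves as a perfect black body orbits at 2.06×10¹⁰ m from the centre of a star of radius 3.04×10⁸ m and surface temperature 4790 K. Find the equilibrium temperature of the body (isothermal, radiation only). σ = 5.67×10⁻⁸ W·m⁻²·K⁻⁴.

The star's surface emits σT_*⁴; at distance d the flux is S = σT_*⁴(R_*/d)².
S = 5.67×10⁻⁸·(4790)⁴·(3.04×10⁸/2.06×10¹⁰)² = 6500 W/m².
For an isothermal sphere T⁴ = (1−a)S/(4σ) = 2.866×10¹⁰ K⁴.

T ≈ 411 K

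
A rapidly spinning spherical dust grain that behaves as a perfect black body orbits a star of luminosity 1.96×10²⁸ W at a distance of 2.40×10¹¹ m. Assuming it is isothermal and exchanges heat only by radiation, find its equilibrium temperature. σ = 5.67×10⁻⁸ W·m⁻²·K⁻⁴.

First find the stellar flux at distance d: S = L/(4πd²) = 1.96×10²⁸/(4π·(2.40×10¹¹)²) = 27080 W/m².
For an isothermal sphere, absorbed (1−a)S·πr² = emitted σ·4πr²·T⁴, so T⁴ = (1−a)S/(4σ).
T⁴ = 1.00·27080/(4·5.67×10⁻⁸) = 1.194×10¹¹ K⁴.

T ≈ 588 K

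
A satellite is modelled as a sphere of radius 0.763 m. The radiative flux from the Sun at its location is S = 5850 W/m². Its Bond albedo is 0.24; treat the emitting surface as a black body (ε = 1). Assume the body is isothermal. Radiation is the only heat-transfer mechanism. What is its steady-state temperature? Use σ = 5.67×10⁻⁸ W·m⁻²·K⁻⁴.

At equilibrium, absorbed power = emitted power.
Absorbing cross-section = πr² = 1.829 m²; emitting surface = 4πr² = 7.316 m² (ratio 4).
(1−a)S·A_cross = εσ·A_surf·T⁴  ⇒  T⁴ = (1−a)S/(4σ).
T⁴ = 0.760·5850/(4·5.67×10⁻⁸) = 1.960×10¹⁰ K⁴.
T = (1.960×10¹⁰)^(1/4).

T ≈ 374 K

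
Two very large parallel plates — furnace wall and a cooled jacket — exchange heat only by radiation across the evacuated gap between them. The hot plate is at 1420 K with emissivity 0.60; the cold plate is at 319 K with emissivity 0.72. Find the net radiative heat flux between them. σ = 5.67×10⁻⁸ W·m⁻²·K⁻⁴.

For two infinite grey parallel plates, q = σ(T₁⁴ − T₂⁴)/(1/ε₁ + 1/ε₂ − 1).
T₁⁴ − T₂⁴ = 4.066×10¹² − 1.036×10¹⁰ = 4.056×10¹² K⁴.
1/ε₁ + 1/ε₂ − 1 = 1.667 + 1.389 − 1 = 2.056.
q = 5.67×10⁻⁸ × 4.056×10¹² / 2.056.

q ≈ 1.12×10⁵ W/m²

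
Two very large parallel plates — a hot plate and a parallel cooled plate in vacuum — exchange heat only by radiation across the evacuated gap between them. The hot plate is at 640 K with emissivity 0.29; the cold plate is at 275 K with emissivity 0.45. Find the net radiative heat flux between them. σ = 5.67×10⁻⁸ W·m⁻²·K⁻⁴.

For two infinite grey parallel plates, q = σ(T₁⁴ − T₂⁴)/(1/ε₁ + 1/ε₂ − 1).
T₁⁴ − T₂⁴ = 1.678×10¹¹ − 5.719×10⁹ = 1.621×10¹¹ K⁴.
1/ε₁ + 1/ε₂ − 1 = 3.448 + 2.222 − 1 = 4.670.
q = 5.67×10⁻⁸ × 1.621×10¹¹ / 4.670.

q ≈ 1970 W/m²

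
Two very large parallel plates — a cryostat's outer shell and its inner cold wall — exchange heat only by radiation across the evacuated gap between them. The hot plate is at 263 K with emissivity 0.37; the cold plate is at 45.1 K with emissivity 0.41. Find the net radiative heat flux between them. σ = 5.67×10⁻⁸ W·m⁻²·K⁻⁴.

q ≈ 65.4 W/m²

For two infinite grey parallel plates, q = σ(T₁⁴ − T₂⁴)/(1/ε₁ + 1/ε₂ − 1).
T₁⁴ − T₂⁴ = 4.784×10⁹ − 4.137×10⁶ = 4.780×10⁹ K⁴.
1/ε₁ + 1/ε₂ − 1 = 2.703 + 2.439 − 1 = 4.142.
q = 5.67×10⁻⁸ × 4.780×10⁹ / 4.142.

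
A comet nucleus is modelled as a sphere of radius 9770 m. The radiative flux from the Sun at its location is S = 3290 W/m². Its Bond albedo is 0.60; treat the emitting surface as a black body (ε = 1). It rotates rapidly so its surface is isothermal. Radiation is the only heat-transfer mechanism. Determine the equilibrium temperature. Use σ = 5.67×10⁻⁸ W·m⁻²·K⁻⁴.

T ≈ 276 K

At equilibrium, absorbed power = emitted power.
Absorbing cross-section = πr² = 2.999×10⁸ m²; emitting surface = 4πr² = 1.199×10⁹ m² (ratio 4).
(1−a)S·A_cross = εσ·A_surf·T⁴  ⇒  T⁴ = (1−a)S/(4σ).
T⁴ = 0.400·3290/(4·5.67×10⁻⁸) = 5.802×10⁹ K⁴.
T = (5.802×10⁹)^(1/4).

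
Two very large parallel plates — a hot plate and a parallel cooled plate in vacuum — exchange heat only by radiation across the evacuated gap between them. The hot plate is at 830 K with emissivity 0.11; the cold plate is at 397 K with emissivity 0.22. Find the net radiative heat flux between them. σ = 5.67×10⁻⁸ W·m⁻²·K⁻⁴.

For two infinite grey parallel plates, q = σ(T₁⁴ − T₂⁴)/(1/ε₁ + 1/ε₂ − 1).
T₁⁴ − T₂⁴ = 4.746×10¹¹ − 2.484×10¹⁰ = 4.497×10¹¹ K⁴.
1/ε₁ + 1/ε₂ − 1 = 9.091 + 4.545 − 1 = 12.64.
q = 5.67×10⁻⁸ × 4.497×10¹¹ / 12.64.

q ≈ 2020 W/m²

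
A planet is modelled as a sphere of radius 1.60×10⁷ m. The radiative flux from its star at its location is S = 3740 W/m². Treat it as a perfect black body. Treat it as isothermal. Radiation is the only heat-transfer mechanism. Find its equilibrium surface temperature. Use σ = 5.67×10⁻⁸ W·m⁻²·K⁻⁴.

T ≈ 358 K

At equilibrium, absorbed power = emitted power.
Absorbing cross-section = πr² = 8.042×10¹⁴ m²; emitting surface = 4πr² = 3.217×10¹⁵ m² (ratio 4).
S·A_cross = εσ·A_surf·T⁴  ⇒  T⁴ = S/(4σ).
T⁴ = 1.00·3740/(4·5.67×10⁻⁸) = 1.649×10¹⁰ K⁴.
T = (1.649×10¹⁰)^(1/4).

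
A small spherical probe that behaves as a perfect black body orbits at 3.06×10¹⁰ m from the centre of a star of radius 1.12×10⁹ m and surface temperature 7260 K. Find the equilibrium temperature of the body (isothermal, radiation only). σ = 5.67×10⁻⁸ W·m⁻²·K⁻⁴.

The star's surface emits σT_*⁴; at distance d the flux is S = σT_*⁴(R_*/d)².
S = 5.67×10⁻⁸·(7260)⁴·(1.12×10⁹/3.06×10¹⁰)² = 2.110×10⁵ W/m².
For an isothermal sphere T⁴ = (1−a)S/(4σ) = 9.304×10¹¹ K⁴.

T ≈ 982 K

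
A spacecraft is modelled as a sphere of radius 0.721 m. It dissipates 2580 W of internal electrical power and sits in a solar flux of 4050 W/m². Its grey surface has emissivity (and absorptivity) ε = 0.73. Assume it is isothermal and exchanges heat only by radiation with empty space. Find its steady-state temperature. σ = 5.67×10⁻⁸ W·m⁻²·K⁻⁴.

At steady state, absorbed solar power + internal power = radiated power.
Absorbed: α·S·A_cross = 0.73·4050·1.633 = 4828 W (cross-section πr²).
Total input = 4828 + 2580 = 7408 W.
Radiated: εσ·A_surf·T⁴ with A_surf = 4πr² = 6.533 m².
T⁴ = 7408/(0.73·5.67×10⁻⁸·6.533) = 2.740×10¹⁰ K⁴.

T ≈ 407 K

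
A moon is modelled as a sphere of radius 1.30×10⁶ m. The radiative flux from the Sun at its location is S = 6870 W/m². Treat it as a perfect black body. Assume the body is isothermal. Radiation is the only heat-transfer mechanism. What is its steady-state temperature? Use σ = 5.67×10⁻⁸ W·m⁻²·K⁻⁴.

At equilibrium, absorbed power = emitted power.
Absorbing cross-section = πr² = 5.309×10¹² m²; emitting surface = 4πr² = 2.124×10¹³ m² (ratio 4).
S·A_cross = εσ·A_surf·T⁴  ⇒  T⁴ = S/(4σ).
T⁴ = 1.00·6870/(4·5.67×10⁻⁸) = 3.029×10¹⁰ K⁴.
T = (3.029×10¹⁰)^(1/4).

T ≈ 417 K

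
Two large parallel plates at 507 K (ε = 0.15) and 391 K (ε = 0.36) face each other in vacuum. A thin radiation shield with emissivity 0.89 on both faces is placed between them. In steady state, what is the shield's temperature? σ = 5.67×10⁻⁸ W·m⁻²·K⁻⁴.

T_s ≈ 436 K

In steady state the net flux on the hot side equals that on the cold side.
σ(T₁⁴−T_s⁴)/D₁ = σ(T_s⁴−T₂⁴)/D₂, with D₁ = 1/ε₁+1/ε_s−1 = 6.790, D₂ = 1/ε_s+1/ε₂−1 = 2.901.
Solve for T_s⁴: T_s⁴ = (D₂·T₁⁴ + D₁·T₂⁴)/(D₁+D₂) = 3.616×10¹⁰ K⁴.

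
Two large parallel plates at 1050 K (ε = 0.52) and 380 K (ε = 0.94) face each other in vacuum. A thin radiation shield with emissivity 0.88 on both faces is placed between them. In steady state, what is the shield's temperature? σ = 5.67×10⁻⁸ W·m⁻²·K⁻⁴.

T_s ≈ 824 K

In steady state the net flux on the hot side equals that on the cold side.
σ(T₁⁴−T_s⁴)/D₁ = σ(T_s⁴−T₂⁴)/D₂, with D₁ = 1/ε₁+1/ε_s−1 = 2.059, D₂ = 1/ε_s+1/ε₂−1 = 1.200.
Solve for T_s⁴: T_s⁴ = (D₂·T₁⁴ + D₁·T₂⁴)/(D₁+D₂) = 4.607×10¹¹ K⁴.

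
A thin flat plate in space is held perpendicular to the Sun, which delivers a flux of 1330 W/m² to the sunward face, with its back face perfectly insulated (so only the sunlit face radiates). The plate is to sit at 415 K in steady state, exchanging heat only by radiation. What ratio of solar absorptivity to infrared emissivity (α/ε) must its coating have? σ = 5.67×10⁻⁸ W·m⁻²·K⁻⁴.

Balance: αS·A = εσ·1A·T⁴ ⇒ α/ε = σT⁴/S.
α/ε = 5.67×10⁻⁸·(415)⁴/1330 = 5.67×10⁻⁸·2.966×10¹⁰/1330.

α/ε ≈ 1.26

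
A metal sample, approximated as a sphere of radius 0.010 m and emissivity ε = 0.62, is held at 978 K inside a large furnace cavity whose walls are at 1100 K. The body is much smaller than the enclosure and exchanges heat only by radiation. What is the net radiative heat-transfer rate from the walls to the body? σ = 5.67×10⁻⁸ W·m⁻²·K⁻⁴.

P_net ≈ 24.3 W

For a small grey body in a large enclosure: P_net = εσA(T_body⁴ − T_wall⁴).
A = 4πr² = 0.001257 m²; T_body⁴ − T_wall⁴ = 9.149×10¹¹ − 1.464×10¹² = -5.492×10¹¹ K⁴.
|P_net| = 0.62·5.67×10⁻⁸·0.001257·5.492×10¹¹.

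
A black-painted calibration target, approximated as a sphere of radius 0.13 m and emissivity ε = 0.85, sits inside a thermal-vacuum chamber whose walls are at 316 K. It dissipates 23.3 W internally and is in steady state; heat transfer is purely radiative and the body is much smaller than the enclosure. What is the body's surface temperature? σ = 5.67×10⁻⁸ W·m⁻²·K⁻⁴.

T ≈ 333 K

For a small grey body in a large enclosure, net radiated power = εσA(T⁴ − T_w⁴).
Steady state: P = εσA(T⁴ − T_w⁴) with A = 4πr² = 0.2124 m².
T⁴ = P/(εσA) + T_w⁴ = 23.3/(0.85·5.67×10⁻⁸·0.2124) + (316)⁴
    = 2.276×10⁹ + 9.971×10⁹ = 1.225×10¹⁰ K⁴.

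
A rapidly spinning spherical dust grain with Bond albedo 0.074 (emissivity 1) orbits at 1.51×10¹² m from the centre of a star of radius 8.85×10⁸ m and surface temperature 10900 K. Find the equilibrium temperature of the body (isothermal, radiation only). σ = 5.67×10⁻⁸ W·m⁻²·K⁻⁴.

The star's surface emits σT_*⁴; at distance d the flux is S = σT_*⁴(R_*/d)².
S = 5.67×10⁻⁸·(10900)⁴·(8.85×10⁸/1.51×10¹²)² = 274.9 W/m².
For an isothermal sphere T⁴ = (1−a)S/(4σ) = 1.123×10⁹ K⁴.

T ≈ 183 K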